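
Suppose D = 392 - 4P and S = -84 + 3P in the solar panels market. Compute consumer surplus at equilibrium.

Equilibrium: 392 - 4P = -84 + 3P gives P* = 68, Q* = 120.
Demand choke price (D = 0): P = 98.
CS = ½(98 − 68)(120) = 1800.

Consumer surplus = 1800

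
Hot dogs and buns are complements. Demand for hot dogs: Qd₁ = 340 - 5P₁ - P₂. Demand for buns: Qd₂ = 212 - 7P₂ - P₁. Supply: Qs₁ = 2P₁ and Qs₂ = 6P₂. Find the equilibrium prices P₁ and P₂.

P₁ = 2104/45, P₂ = 572/45

Market 1: 340 - 5P₁ - P₂ = 2P₁ → 7P₁ + P₂ = 340.
Market 2: 13P₂ + P₁ = 212.
Eliminating P₂: 13×(1) − 1×(2) gives 90P₁ = 4208, so P₁ = 2104/45.
Back-substitute into (2): P₂ = (212 − 1×2104/45) / 13 = 572/45.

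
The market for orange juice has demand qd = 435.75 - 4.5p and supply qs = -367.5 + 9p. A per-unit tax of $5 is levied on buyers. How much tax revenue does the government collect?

Pre-tax equilibrium: p* = 59.5, q* = 168.
Tax on buyers shifts demand to qd = 435.75 − 4.5(p + 5) = 413.25 - 4.5p.
413.25 - 4.5p = -367.5 + 9p gives seller price ps = 347/6; buyers pay pb = 347/6 + 5 = 377/6.
New quantity: q = 435.75 − 4.5(377/6) = 153.
Revenue = 5 × 153 = 765.

Tax revenue = 765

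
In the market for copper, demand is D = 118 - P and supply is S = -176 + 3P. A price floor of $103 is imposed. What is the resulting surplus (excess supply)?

Surplus = 118

Equilibrium price would be P* = 73.5, so the floor at 103 binds.
At P = 103: D = 15, S = 133.
Surplus = 133 − 15 = 118.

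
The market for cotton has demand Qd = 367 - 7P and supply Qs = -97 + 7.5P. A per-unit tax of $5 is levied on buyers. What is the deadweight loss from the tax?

Pre-tax equilibrium: P* = 32, Q* = 143.
Tax on buyers shifts demand to Qd = 367 − 7(P + 5) = 332 - 7P.
332 - 7P = -97 + 7.5P gives seller price Ps = 858/29; buyers pay Pb = 858/29 + 5 = 1003/29.
New quantity: Q = 367 − 7(1003/29) = 3622/29.
DWL = ½ × 5 × (143 − 3622/29) = 2625/58.

Deadweight loss = 2625/58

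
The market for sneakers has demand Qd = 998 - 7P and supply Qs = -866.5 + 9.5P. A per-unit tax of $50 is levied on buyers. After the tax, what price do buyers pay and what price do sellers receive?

Pre-tax equilibrium: P* = 113, Q* = 207.
Tax on buyers shifts demand to Qd = 998 − 7(P + 50) = 648 - 7P.
648 - 7P = -866.5 + 9.5P gives seller price Ps = 3029/33; buyers pay Pb = 3029/33 + 50 = 4679/33.
New quantity: Q = 998 − 7(4679/33) = 181/33.

Buyers pay 4679/33, sellers receive 3029/33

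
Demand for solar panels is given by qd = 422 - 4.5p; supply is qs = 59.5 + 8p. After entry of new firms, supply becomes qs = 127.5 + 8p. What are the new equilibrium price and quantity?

Original equilibrium: p* = 29, q* = 291.5.
New equilibrium: 422 - 4.5p = 127.5 + 8p, so 294.5 = 12.5p and p' = 23.56; q' = 422 − 4.5(23.56) = 315.98.

p' = 23.56, q' = 315.98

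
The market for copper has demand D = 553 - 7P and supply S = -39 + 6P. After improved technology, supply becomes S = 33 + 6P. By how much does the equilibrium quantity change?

ΔQ = 504/13

Original equilibrium: P* = 592/13, Q* = 3045/13.
New equilibrium: 553 - 7P = 33 + 6P, so 520 = 13P and P' = 40; Q' = 553 − 7(40) = 273.
Change in quantity: 273 − 3045/13 = 504/13.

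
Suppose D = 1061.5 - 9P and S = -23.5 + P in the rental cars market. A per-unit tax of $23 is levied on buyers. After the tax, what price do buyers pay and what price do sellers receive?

Pre-tax equilibrium: P* = 108.5, Q* = 85.
Tax on buyers shifts demand to D = 1061.5 − 9(P + 23) = 854.5 - 9P.
854.5 - 9P = -23.5 + P gives seller price Ps = 87.8; buyers pay Pb = 87.8 + 23 = 110.8.
New quantity: Q = 1061.5 − 9(110.8) = 64.3.

Buyers pay $110.8, sellers receive $87.8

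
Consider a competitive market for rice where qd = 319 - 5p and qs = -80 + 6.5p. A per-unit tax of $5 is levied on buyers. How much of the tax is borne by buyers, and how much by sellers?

Buyers bear 65/23, sellers bear 50/23

Pre-tax equilibrium: p* = 798/23, q* = 3347/23.
Tax on buyers shifts demand to qd = 319 − 5(p + 5) = 294 - 5p.
294 - 5p = -80 + 6.5p gives seller price ps = 748/23; buyers pay pb = 748/23 + 5 = 863/23.
New quantity: q = 319 − 5(863/23) = 3022/23.
Buyer burden = 863/23 − 798/23 = 65/23; seller burden = 798/23 − 748/23 = 50/23.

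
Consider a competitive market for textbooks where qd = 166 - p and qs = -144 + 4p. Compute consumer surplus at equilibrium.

Equilibrium: 166 - p = -144 + 4p gives p* = 62, q* = 104.
Demand choke price (qd = 0): p = 166.
CS = ½(166 − 62)(104) = 5408.

Consumer surplus = 5408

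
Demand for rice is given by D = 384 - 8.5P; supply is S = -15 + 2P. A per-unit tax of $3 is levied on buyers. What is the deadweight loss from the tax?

Pre-tax equilibrium: P* = 38, Q* = 61.
Tax on buyers shifts demand to D = 384 − 8.5(P + 3) = 358.5 - 8.5P.
358.5 - 8.5P = -15 + 2P gives seller price Ps = 249/7; buyers pay Pb = 249/7 + 3 = 270/7.
New quantity: Q = 384 − 8.5(270/7) = 393/7.
DWL = ½ × 3 × (61 − 393/7) = 51/7.

Deadweight loss = 51/7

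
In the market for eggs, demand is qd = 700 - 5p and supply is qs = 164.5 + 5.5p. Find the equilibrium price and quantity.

Set qd = qs: 700 - 5p = 164.5 + 5.5p.
535.5 = 10.5p, so p* = 51.
q* = 700 − 5(51) = 445.

p* = 51, q* = 445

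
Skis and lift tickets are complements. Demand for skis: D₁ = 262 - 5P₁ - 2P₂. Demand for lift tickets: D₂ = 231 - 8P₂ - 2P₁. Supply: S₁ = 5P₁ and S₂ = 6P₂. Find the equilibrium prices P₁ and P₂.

P₁ = 1603/68, P₂ = 893/68

Market 1: 262 - 5P₁ - 2P₂ = 5P₁ → 10P₁ + 2P₂ = 262.
Market 2: 14P₂ + 2P₁ = 231.
Eliminating P₂: 14×(1) − 2×(2) gives 136P₁ = 3206, so P₁ = 1603/68.
Back-substitute into (2): P₂ = (231 − 2×1603/68) / 14 = 893/68.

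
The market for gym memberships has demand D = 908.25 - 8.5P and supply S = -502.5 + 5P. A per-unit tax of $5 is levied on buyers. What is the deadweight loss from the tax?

Deadweight loss = 2125/54

Pre-tax equilibrium: P* = 104.5, Q* = 20.
Tax on buyers shifts demand to D = 908.25 − 8.5(P + 5) = 865.75 - 8.5P.
865.75 - 8.5P = -502.5 + 5P gives seller price Ps = 5473/54; buyers pay Pb = 5473/54 + 5 = 5743/54.
New quantity: Q = 908.25 − 8.5(5743/54) = 115/27.
DWL = ½ × 5 × (20 − 115/27) = 2125/54.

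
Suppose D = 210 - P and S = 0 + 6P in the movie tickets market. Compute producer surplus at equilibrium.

Producer surplus = 2700

Equilibrium: 210 - P = 0 + 6P gives P* = 30, Q* = 180.
Supply starts at P = 0 (where S = 0).
PS = ½(30 − 0)(180) = 2700.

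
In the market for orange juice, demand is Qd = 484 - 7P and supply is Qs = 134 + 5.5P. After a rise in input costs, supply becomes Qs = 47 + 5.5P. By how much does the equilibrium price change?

ΔP = 6.96

Original equilibrium: P* = 28, Q* = 288.
New equilibrium: 484 - 7P = 47 + 5.5P, so 437 = 12.5P and P' = 34.96; Q' = 484 − 7(34.96) = 239.28.
Change in price: 34.96 − 28 = 6.96.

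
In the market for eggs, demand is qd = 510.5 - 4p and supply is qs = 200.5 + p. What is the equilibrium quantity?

q* = 262.5

Set qd = qs: 510.5 - 4p = 200.5 + p.
310 = 5p, so p* = 62.
q* = 510.5 − 4(62) = 262.5.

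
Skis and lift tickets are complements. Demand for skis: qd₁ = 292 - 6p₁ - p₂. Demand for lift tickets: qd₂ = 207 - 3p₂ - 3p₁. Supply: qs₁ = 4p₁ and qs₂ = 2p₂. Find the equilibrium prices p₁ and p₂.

Market 1: 292 - 6p₁ - p₂ = 4p₁ → 10p₁ + p₂ = 292.
Market 2: 5p₂ + 3p₁ = 207.
Eliminating p₂: 5×(1) − 1×(2) gives 47p₁ = 1253, so p₁ = 1253/47.
Back-substitute into (2): p₂ = (207 − 3×1253/47) / 5 = 1194/47.

p₁ = 1253/47, p₂ = 1194/47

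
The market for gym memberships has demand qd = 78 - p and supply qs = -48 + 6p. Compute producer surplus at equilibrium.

Equilibrium: 78 - p = -48 + 6p gives p* = 18, q* = 60.
Supply starts at p = 8 (where qs = 0).
PS = ½(18 − 8)(60) = 300.

Producer surplus = 300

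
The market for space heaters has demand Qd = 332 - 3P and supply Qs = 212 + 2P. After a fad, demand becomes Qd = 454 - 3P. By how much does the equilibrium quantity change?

Original equilibrium: P* = 24, Q* = 260.
New equilibrium: 454 - 3P = 212 + 2P, so 242 = 5P and P' = 48.4; Q' = 454 − 3(48.4) = 308.8.
Change in quantity: 308.8 − 260 = 48.8.

ΔQ = 48.8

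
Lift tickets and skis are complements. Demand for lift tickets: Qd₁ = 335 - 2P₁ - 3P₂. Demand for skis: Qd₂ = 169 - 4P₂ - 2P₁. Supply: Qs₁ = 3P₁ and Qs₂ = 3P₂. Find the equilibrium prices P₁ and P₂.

P₁ = 1838/29, P₂ = 175/29

Market 1: 335 - 2P₁ - 3P₂ = 3P₁ → 5P₁ + 3P₂ = 335.
Market 2: 7P₂ + 2P₁ = 169.
Eliminating P₂: 7×(1) − 3×(2) gives 29P₁ = 1838, so P₁ = 1838/29.
Back-substitute into (2): P₂ = (169 − 2×1838/29) / 7 = 175/29.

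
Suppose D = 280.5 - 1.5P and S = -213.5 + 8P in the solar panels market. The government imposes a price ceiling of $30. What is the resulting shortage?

Equilibrium price would be P* = 52, so the ceiling at 30 binds.
At P = 30: D = 280.5 − 1.5(30) = 235.5, S = -213.5 + 8(30) = 26.5.
Shortage = 235.5 − 26.5 = 209.

Shortage = 209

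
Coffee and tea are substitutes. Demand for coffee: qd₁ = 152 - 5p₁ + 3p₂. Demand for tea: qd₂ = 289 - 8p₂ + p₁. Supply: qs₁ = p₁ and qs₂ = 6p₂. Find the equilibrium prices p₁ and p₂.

Market 1: 152 - 5p₁ + 3p₂ = p₁ → 6p₁ - 3p₂ = 152.
Market 2: 14p₂ - p₁ = 289.
Eliminating p₂: 14×(1) + 3×(2) gives 81p₁ = 2995, so p₁ = 2995/81.
Back-substitute into (2): p₂ = (289 + 1×2995/81) / 14 = 1886/81.

p₁ = 2995/81, p₂ = 1886/81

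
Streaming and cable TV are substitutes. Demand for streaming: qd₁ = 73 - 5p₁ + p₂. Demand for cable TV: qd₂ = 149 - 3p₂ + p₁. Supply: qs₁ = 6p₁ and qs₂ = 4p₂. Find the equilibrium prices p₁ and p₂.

Market 1: 73 - 5p₁ + p₂ = 6p₁ → 11p₁ - p₂ = 73.
Market 2: 7p₂ - p₁ = 149.
Eliminating p₂: 7×(1) + 1×(2) gives 76p₁ = 660, so p₁ = 165/19.
Back-substitute into (2): p₂ = (149 + 1×165/19) / 7 = 428/19.

p₁ = 165/19, p₂ = 428/19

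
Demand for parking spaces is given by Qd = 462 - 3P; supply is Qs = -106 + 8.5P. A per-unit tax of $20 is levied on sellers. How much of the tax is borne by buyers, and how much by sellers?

Buyers bear 340/23, sellers bear 120/23

Pre-tax equilibrium: P* = 1136/23, Q* = 7218/23.
Tax on sellers shifts supply to Qs = -106 + 8.5(P − 20) = -276 + 8.5P.
462 - 3P = -276 + 8.5P gives buyer price Pb = 1476/23; sellers receive Ps = 1476/23 − 20 = 1016/23.
New quantity: Q = 462 − 3(1476/23) = 6198/23.
Buyer burden = 1476/23 − 1136/23 = 340/23; seller burden = 1136/23 − 1016/23 = 120/23.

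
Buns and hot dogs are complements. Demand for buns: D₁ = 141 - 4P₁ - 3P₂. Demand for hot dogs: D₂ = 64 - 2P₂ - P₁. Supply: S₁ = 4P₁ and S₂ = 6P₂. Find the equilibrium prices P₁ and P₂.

P₁ = 936/61, P₂ = 371/61

Market 1: 141 - 4P₁ - 3P₂ = 4P₁ → 8P₁ + 3P₂ = 141.
Market 2: 8P₂ + P₁ = 64.
Eliminating P₂: 8×(1) − 3×(2) gives 61P₁ = 936, so P₁ = 936/61.
Back-substitute into (2): P₂ = (64 − 1×936/61) / 8 = 371/61.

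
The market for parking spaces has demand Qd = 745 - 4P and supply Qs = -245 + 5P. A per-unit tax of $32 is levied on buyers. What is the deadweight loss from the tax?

Pre-tax equilibrium: P* = 110, Q* = 305.
Tax on buyers shifts demand to Qd = 745 − 4(P + 32) = 617 - 4P.
617 - 4P = -245 + 5P gives seller price Ps = 862/9; buyers pay Pb = 862/9 + 32 = 1150/9.
New quantity: Q = 745 − 4(1150/9) = 2105/9.
DWL = ½ × 32 × (305 − 2105/9) = 10240/9.

Deadweight loss = 10240/9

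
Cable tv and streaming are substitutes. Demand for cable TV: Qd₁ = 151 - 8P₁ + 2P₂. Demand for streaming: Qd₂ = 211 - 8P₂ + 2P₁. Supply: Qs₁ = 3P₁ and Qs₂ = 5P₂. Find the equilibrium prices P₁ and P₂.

Market 1: 151 - 8P₁ + 2P₂ = 3P₁ → 11P₁ - 2P₂ = 151.
Market 2: 13P₂ - 2P₁ = 211.
Eliminating P₂: 13×(1) + 2×(2) gives 139P₁ = 2385, so P₁ = 2385/139.
Back-substitute into (2): P₂ = (211 + 2×2385/139) / 13 = 2623/139.

P₁ = 2385/139, P₂ = 2623/139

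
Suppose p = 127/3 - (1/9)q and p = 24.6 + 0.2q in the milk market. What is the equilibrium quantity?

q* = 57

Set the two price expressions equal: 127/3 - (1/9)q = 24.6 + 0.2q.
266/15 = (14/45)q, so q* = 57.
p* = 127/3 − (1/9)(57) = 36.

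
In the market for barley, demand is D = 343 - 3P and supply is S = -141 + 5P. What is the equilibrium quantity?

Set D = S: 343 - 3P = -141 + 5P.
484 = 8P, so P* = 60.5.
Q* = 343 − 3(60.5) = 161.5.

Q* = 161.5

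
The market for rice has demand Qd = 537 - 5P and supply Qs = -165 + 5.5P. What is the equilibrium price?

Set Qd = Qs: 537 - 5P = -165 + 5.5P.
702 = 10.5P, so P* = 468/7.
Q* = 537 − 5(468/7) = 1419/7.

P* = 468/7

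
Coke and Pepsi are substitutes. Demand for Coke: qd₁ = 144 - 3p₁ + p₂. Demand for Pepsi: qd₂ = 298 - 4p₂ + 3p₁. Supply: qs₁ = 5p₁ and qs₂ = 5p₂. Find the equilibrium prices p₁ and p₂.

Market 1: 144 - 3p₁ + p₂ = 5p₁ → 8p₁ - p₂ = 144.
Market 2: 9p₂ - 3p₁ = 298.
Eliminating p₂: 9×(1) + 1×(2) gives 69p₁ = 1594, so p₁ = 1594/69.
Back-substitute into (2): p₂ = (298 + 3×1594/69) / 9 = 2816/69.

p₁ = 1594/69, p₂ = 2816/69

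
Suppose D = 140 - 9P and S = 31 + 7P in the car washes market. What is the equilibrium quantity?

Set D = S: 140 - 9P = 31 + 7P.
109 = 16P, so P* = 6.8125.
Q* = 140 − 9(6.8125) = 78.6875.

Q* = 78.6875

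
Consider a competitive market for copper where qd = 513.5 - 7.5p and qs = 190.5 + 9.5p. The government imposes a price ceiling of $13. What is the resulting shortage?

Equilibrium price would be p* = 19, so the ceiling at 13 binds.
At p = 13: qd = 513.5 − 7.5(13) = 416, qs = 190.5 + 9.5(13) = 314.
Shortage = 416 − 314 = 102.

Shortage = 102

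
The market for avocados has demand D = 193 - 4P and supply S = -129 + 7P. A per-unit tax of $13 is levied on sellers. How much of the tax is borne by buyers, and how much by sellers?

Pre-tax equilibrium: P* = 322/11, Q* = 835/11.
Tax on sellers shifts supply to S = -129 + 7(P − 13) = -220 + 7P.
193 - 4P = -220 + 7P gives buyer price Pb = 413/11; sellers receive Ps = 413/11 − 13 = 270/11.
New quantity: Q = 193 − 4(413/11) = 471/11.
Buyer burden = 413/11 − 322/11 = 91/11; seller burden = 322/11 − 270/11 = 52/11.

Buyers bear 91/11, sellers bear 52/11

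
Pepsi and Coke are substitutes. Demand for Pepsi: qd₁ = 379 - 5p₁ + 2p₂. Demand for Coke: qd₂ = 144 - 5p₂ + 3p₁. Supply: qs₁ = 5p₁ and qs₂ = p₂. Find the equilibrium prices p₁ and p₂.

Market 1: 379 - 5p₁ + 2p₂ = 5p₁ → 10p₁ - 2p₂ = 379.
Market 2: 6p₂ - 3p₁ = 144.
Eliminating p₂: 6×(1) + 2×(2) gives 54p₁ = 2562, so p₁ = 427/9.
Back-substitute into (2): p₂ = (144 + 3×427/9) / 6 = 859/18.

p₁ = 427/9, p₂ = 859/18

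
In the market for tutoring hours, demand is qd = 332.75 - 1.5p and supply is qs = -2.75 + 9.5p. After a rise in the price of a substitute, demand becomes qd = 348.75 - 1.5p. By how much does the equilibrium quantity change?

Δq = 152/11

Original equilibrium: p* = 30.5, q* = 287.
New equilibrium: 348.75 - 1.5p = -2.75 + 9.5p, so 351.5 = 11p and p' = 703/22; q' = 348.75 − 1.5(703/22) = 3309/11.
Change in quantity: 3309/11 − 287 = 152/11.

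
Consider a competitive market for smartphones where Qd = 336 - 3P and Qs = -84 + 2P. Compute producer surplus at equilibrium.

Producer surplus = 1764

Equilibrium: 336 - 3P = -84 + 2P gives P* = 84, Q* = 84.
Supply starts at P = 42 (where Qs = 0).
PS = ½(84 − 42)(84) = 1764.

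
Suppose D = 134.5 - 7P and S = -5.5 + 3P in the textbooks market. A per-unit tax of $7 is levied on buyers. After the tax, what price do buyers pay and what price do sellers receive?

Pre-tax equilibrium: P* = 14, Q* = 36.5.
Tax on buyers shifts demand to D = 134.5 − 7(P + 7) = 85.5 - 7P.
85.5 - 7P = -5.5 + 3P gives seller price Ps = 9.1; buyers pay Pb = 9.1 + 7 = 16.1.
New quantity: Q = 134.5 − 7(16.1) = 21.8.

Buyers pay $16.1, sellers receive $9.1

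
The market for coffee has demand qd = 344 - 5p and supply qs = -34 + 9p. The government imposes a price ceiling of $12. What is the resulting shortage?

Equilibrium price would be p* = 27, so the ceiling at 12 binds.
At p = 12: qd = 344 − 5(12) = 284, qs = -34 + 9(12) = 74.
Shortage = 284 − 74 = 210.

Shortage = 210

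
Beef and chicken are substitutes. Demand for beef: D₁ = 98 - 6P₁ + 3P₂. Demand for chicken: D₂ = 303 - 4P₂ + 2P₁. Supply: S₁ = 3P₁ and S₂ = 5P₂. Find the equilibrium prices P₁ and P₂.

P₁ = 23.88, P₂ = 2923/75

Market 1: 98 - 6P₁ + 3P₂ = 3P₁ → 9P₁ - 3P₂ = 98.
Market 2: 9P₂ - 2P₁ = 303.
Eliminating P₂: 9×(1) + 3×(2) gives 75P₁ = 1791, so P₁ = 23.88.
Back-substitute into (2): P₂ = (303 + 2×23.88) / 9 = 2923/75.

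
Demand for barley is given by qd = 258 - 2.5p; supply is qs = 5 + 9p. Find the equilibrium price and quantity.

Set qd = qs: 258 - 2.5p = 5 + 9p.
253 = 11.5p, so p* = 22.
q* = 258 − 2.5(22) = 203.

p* = 22, q* = 203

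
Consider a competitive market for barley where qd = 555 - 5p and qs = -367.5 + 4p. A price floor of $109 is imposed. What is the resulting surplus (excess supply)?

Surplus = 58.5

Equilibrium price would be p* = 102.5, so the floor at 109 binds.
At p = 109: qd = 10, qs = 68.5.
Surplus = 68.5 − 10 = 58.5.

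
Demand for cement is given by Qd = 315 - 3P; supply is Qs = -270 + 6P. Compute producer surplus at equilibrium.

Producer surplus = 1200

Equilibrium: 315 - 3P = -270 + 6P gives P* = 65, Q* = 120.
Supply starts at P = 45 (where Qs = 0).
PS = ½(65 − 45)(120) = 1200.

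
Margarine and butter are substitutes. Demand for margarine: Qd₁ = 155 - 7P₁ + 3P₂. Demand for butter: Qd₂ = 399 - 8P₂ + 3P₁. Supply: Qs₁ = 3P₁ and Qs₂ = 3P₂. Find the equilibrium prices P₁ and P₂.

P₁ = 2902/101, P₂ = 4455/101

Market 1: 155 - 7P₁ + 3P₂ = 3P₁ → 10P₁ - 3P₂ = 155.
Market 2: 11P₂ - 3P₁ = 399.
Eliminating P₂: 11×(1) + 3×(2) gives 101P₁ = 2902, so P₁ = 2902/101.
Back-substitute into (2): P₂ = (399 + 3×2902/101) / 11 = 4455/101.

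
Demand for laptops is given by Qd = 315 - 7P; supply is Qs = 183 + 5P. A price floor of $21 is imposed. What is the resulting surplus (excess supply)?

Equilibrium price would be P* = 11, so the floor at 21 binds.
At P = 21: Qd = 168, Qs = 288.
Surplus = 288 − 168 = 120.

Surplus = 120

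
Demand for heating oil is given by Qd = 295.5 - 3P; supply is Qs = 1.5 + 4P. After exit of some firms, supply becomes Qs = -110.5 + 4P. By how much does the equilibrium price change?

Original equilibrium: P* = 42, Q* = 169.5.
New equilibrium: 295.5 - 3P = -110.5 + 4P, so 406 = 7P and P' = 58; Q' = 295.5 − 3(58) = 121.5.
Change in price: 58 − 42 = 16.

ΔP = 16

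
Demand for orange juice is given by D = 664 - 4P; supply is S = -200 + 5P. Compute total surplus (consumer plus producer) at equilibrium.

Equilibrium: 664 - 4P = -200 + 5P gives P* = 96, Q* = 280.
Demand choke price: P = 166; supply starts at P = 40.
CS = ½(166 − 96)(280) = 9800; PS = ½(96 − 40)(280) = 7840.

Total surplus = 17640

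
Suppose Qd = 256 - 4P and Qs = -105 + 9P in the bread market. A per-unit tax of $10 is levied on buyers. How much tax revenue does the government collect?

Tax revenue = 15240/13

Pre-tax equilibrium: P* = 361/13, Q* = 1884/13.
Tax on buyers shifts demand to Qd = 256 − 4(P + 10) = 216 - 4P.
216 - 4P = -105 + 9P gives seller price Ps = 321/13; buyers pay Pb = 321/13 + 10 = 451/13.
New quantity: Q = 256 − 4(451/13) = 1524/13.
Revenue = 10 × 1524/13 = 15240/13.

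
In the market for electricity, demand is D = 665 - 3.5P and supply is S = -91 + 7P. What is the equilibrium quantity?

Q* = 413

Set D = S: 665 - 3.5P = -91 + 7P.
756 = 10.5P, so P* = 72.
Q* = 665 − 3.5(72) = 413.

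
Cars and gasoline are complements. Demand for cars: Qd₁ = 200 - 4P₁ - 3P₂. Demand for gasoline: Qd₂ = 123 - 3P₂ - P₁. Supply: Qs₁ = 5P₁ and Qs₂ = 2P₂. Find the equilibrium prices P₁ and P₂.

Market 1: 200 - 4P₁ - 3P₂ = 5P₁ → 9P₁ + 3P₂ = 200.
Market 2: 5P₂ + P₁ = 123.
Eliminating P₂: 5×(1) − 3×(2) gives 42P₁ = 631, so P₁ = 631/42.
Back-substitute into (2): P₂ = (123 − 1×631/42) / 5 = 907/42.

P₁ = 631/42, P₂ = 907/42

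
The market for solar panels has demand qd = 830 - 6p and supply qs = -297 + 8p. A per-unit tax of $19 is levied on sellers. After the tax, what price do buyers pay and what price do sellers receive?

Buyers pay 1279/14, sellers receive 1013/14

Pre-tax equilibrium: p* = 80.5, q* = 347.
Tax on sellers shifts supply to qs = -297 + 8(p − 19) = -449 + 8p.
830 - 6p = -449 + 8p gives buyer price pb = 1279/14; sellers receive ps = 1279/14 − 19 = 1013/14.
New quantity: q = 830 − 6(1279/14) = 1973/7.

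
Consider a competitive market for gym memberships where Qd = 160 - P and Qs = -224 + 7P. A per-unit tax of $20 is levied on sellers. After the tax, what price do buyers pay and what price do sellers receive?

Buyers pay $65.5, sellers receive $45.5

Pre-tax equilibrium: P* = 48, Q* = 112.
Tax on sellers shifts supply to Qs = -224 + 7(P − 20) = -364 + 7P.
160 - P = -364 + 7P gives buyer price Pb = 65.5; sellers receive Ps = 65.5 − 20 = 45.5.
New quantity: Q = 160 − 1(65.5) = 94.5.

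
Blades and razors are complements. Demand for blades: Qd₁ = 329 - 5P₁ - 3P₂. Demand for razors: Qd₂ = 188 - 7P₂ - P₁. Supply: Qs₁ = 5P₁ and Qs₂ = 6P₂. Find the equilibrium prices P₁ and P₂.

Market 1: 329 - 5P₁ - 3P₂ = 5P₁ → 10P₁ + 3P₂ = 329.
Market 2: 13P₂ + P₁ = 188.
Eliminating P₂: 13×(1) − 3×(2) gives 127P₁ = 3713, so P₁ = 3713/127.
Back-substitute into (2): P₂ = (188 − 1×3713/127) / 13 = 1551/127.

P₁ = 3713/127, P₂ = 1551/127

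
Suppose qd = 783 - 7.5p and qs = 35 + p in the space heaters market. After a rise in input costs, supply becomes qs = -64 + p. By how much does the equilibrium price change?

Δp = 198/17

Original equilibrium: p* = 88, q* = 123.
New equilibrium: 783 - 7.5p = -64 + p, so 847 = 8.5p and p' = 1694/17; q' = 783 − 7.5(1694/17) = 606/17.
Change in price: 1694/17 − 88 = 198/17.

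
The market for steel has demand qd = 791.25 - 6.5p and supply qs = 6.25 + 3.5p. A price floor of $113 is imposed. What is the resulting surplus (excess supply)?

Equilibrium price would be p* = 78.5, so the floor at 113 binds.
At p = 113: qd = 56.75, qs = 401.75.
Surplus = 401.75 − 56.75 = 345.

Surplus = 345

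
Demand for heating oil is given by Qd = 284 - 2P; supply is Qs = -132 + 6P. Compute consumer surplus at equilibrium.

Consumer surplus = 8100

Equilibrium: 284 - 2P = -132 + 6P gives P* = 52, Q* = 180.
Demand choke price (Qd = 0): P = 142.
CS = ½(142 − 52)(180) = 8100.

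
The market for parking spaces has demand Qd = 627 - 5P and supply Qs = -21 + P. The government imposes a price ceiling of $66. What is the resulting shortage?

Shortage = 252

Equilibrium price would be P* = 108, so the ceiling at 66 binds.
At P = 66: Qd = 627 − 5(66) = 297, Qs = -21 + 1(66) = 45.
Shortage = 297 − 45 = 252.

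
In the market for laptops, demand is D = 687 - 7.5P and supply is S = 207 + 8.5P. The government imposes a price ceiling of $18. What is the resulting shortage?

Equilibrium price would be P* = 30, so the ceiling at 18 binds.
At P = 18: D = 687 − 7.5(18) = 552, S = 207 + 8.5(18) = 360.
Shortage = 552 − 360 = 192.

Shortage = 192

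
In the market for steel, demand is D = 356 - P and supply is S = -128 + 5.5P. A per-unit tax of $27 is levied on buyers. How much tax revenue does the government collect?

Tax revenue = 90801/13

Pre-tax equilibrium: P* = 968/13, Q* = 3660/13.
Tax on buyers shifts demand to D = 356 − 1(P + 27) = 329 - P.
329 - P = -128 + 5.5P gives seller price Ps = 914/13; buyers pay Pb = 914/13 + 27 = 1265/13.
New quantity: Q = 356 − 1(1265/13) = 3363/13.
Revenue = 27 × 3363/13 = 90801/13.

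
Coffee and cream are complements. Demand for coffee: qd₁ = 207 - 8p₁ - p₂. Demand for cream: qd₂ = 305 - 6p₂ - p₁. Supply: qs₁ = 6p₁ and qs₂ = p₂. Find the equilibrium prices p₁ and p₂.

Market 1: 207 - 8p₁ - p₂ = 6p₁ → 14p₁ + p₂ = 207.
Market 2: 7p₂ + p₁ = 305.
Eliminating p₂: 7×(1) − 1×(2) gives 97p₁ = 1144, so p₁ = 1144/97.
Back-substitute into (2): p₂ = (305 − 1×1144/97) / 7 = 4063/97.

p₁ = 1144/97, p₂ = 4063/97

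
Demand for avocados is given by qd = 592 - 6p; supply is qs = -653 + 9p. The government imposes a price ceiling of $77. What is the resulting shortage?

Shortage = 90

Equilibrium price would be p* = 83, so the ceiling at 77 binds.
At p = 77: qd = 592 − 6(77) = 130, qs = -653 + 9(77) = 40.
Shortage = 130 − 40 = 90.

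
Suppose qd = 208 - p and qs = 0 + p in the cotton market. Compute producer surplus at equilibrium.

Producer surplus = 5408

Equilibrium: 208 - p = 0 + p gives p* = 104, q* = 104.
Supply starts at p = 0 (where qs = 0).
PS = ½(104 − 0)(104) = 5408.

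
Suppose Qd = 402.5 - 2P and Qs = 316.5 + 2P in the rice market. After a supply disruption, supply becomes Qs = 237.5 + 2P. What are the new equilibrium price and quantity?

P' = 41.25, Q' = 320

Original equilibrium: P* = 21.5, Q* = 359.5.
New equilibrium: 402.5 - 2P = 237.5 + 2P, so 165 = 4P and P' = 41.25; Q' = 402.5 − 2(41.25) = 320.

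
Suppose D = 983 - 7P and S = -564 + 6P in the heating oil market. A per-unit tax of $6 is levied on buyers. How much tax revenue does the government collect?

Tax revenue = 10188/13

Pre-tax equilibrium: P* = 119, Q* = 150.
Tax on buyers shifts demand to D = 983 − 7(P + 6) = 941 - 7P.
941 - 7P = -564 + 6P gives seller price Ps = 1505/13; buyers pay Pb = 1505/13 + 6 = 1583/13.
New quantity: Q = 983 − 7(1583/13) = 1698/13.
Revenue = 6 × 1698/13 = 10188/13.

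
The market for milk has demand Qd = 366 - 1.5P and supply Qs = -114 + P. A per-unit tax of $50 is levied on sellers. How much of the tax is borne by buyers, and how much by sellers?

Pre-tax equilibrium: P* = 192, Q* = 78.
Tax on sellers shifts supply to Qs = -114 + 1(P − 50) = -164 + P.
366 - 1.5P = -164 + P gives buyer price Pb = 212; sellers receive Ps = 212 − 50 = 162.
New quantity: Q = 366 − 1.5(212) = 48.
Buyer burden = 212 − 192 = 20; seller burden = 192 − 162 = 30.

Buyers bear $20, sellers bear $30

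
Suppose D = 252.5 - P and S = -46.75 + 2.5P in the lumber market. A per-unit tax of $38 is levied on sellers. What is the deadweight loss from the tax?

Deadweight loss = 3610/7

Pre-tax equilibrium: P* = 85.5, Q* = 167.
Tax on sellers shifts supply to S = -46.75 + 2.5(P − 38) = -141.75 + 2.5P.
252.5 - P = -141.75 + 2.5P gives buyer price Pb = 1577/14; sellers receive Ps = 1577/14 − 38 = 1045/14.
New quantity: Q = 252.5 − 1(1577/14) = 979/7.
DWL = ½ × 38 × (167 − 979/7) = 3610/7.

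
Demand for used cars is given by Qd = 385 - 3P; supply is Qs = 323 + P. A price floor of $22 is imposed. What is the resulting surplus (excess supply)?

Surplus = 26

Equilibrium price would be P* = 15.5, so the floor at 22 binds.
At P = 22: Qd = 319, Qs = 345.
Surplus = 345 − 319 = 26.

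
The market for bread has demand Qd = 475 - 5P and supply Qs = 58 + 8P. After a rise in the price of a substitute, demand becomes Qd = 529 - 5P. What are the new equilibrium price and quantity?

Original equilibrium: P* = 417/13, Q* = 4090/13.
New equilibrium: 529 - 5P = 58 + 8P, so 471 = 13P and P' = 471/13; Q' = 529 − 5(471/13) = 4522/13.

P' = 471/13, Q' = 4522/13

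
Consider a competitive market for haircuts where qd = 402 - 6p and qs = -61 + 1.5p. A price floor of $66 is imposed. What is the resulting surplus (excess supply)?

Equilibrium price would be p* = 926/15, so the floor at 66 binds.
At p = 66: qd = 6, qs = 38.
Surplus = 38 − 6 = 32.

Surplus = 32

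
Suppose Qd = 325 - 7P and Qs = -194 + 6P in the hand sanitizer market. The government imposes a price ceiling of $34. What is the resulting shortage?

Shortage = 77

Equilibrium price would be P* = 519/13, so the ceiling at 34 binds.
At P = 34: Qd = 325 − 7(34) = 87, Qs = -194 + 6(34) = 10.
Shortage = 87 − 10 = 77.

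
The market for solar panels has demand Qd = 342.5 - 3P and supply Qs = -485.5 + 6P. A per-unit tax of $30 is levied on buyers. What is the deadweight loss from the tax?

Deadweight loss = 900

Pre-tax equilibrium: P* = 92, Q* = 66.5.
Tax on buyers shifts demand to Qd = 342.5 − 3(P + 30) = 252.5 - 3P.
252.5 - 3P = -485.5 + 6P gives seller price Ps = 82; buyers pay Pb = 82 + 30 = 112.
New quantity: Q = 342.5 − 3(112) = 6.5.
DWL = ½ × 30 × (66.5 − 6.5) = 900.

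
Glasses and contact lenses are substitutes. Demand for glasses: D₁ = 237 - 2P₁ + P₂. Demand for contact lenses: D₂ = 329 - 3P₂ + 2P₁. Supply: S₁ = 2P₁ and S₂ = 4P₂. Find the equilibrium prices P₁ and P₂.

P₁ = 994/13, P₂ = 895/13

Market 1: 237 - 2P₁ + P₂ = 2P₁ → 4P₁ - P₂ = 237.
Market 2: 7P₂ - 2P₁ = 329.
Eliminating P₂: 7×(1) + 1×(2) gives 26P₁ = 1988, so P₁ = 994/13.
Back-substitute into (2): P₂ = (329 + 2×994/13) / 7 = 895/13.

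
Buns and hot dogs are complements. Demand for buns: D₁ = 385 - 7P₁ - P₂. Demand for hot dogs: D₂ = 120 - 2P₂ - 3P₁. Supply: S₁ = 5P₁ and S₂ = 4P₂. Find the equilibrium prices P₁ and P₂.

P₁ = 730/23, P₂ = 95/23

Market 1: 385 - 7P₁ - P₂ = 5P₁ → 12P₁ + P₂ = 385.
Market 2: 6P₂ + 3P₁ = 120.
Eliminating P₂: 6×(1) − 1×(2) gives 69P₁ = 2190, so P₁ = 730/23.
Back-substitute into (2): P₂ = (120 − 3×730/23) / 6 = 95/23.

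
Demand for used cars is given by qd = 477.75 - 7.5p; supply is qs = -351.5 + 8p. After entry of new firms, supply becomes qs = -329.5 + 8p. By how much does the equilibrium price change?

Original equilibrium: p* = 53.5, q* = 76.5.
New equilibrium: 477.75 - 7.5p = -329.5 + 8p, so 807.25 = 15.5p and p' = 3229/62; q' = 477.75 − 7.5(3229/62) = 5403/62.
Change in price: 3229/62 − 53.5 = -44/31.

Δp = -44/31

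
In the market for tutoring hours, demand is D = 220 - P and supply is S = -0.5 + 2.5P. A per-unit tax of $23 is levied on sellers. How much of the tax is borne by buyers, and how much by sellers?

Buyers bear 115/7, sellers bear 46/7

Pre-tax equilibrium: P* = 63, Q* = 157.
Tax on sellers shifts supply to S = -0.5 + 2.5(P − 23) = -58 + 2.5P.
220 - P = -58 + 2.5P gives buyer price Pb = 556/7; sellers receive Ps = 556/7 − 23 = 395/7.
New quantity: Q = 220 − 1(556/7) = 984/7.
Buyer burden = 556/7 − 63 = 115/7; seller burden = 63 − 395/7 = 46/7.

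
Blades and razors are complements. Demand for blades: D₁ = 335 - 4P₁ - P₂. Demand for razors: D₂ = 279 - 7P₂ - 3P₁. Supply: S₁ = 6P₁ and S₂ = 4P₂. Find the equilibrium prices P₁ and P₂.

P₁ = 3406/107, P₂ = 1785/107

Market 1: 335 - 4P₁ - P₂ = 6P₁ → 10P₁ + P₂ = 335.
Market 2: 11P₂ + 3P₁ = 279.
Eliminating P₂: 11×(1) − 1×(2) gives 107P₁ = 3406, so P₁ = 3406/107.
Back-substitute into (2): P₂ = (279 − 3×3406/107) / 11 = 1785/107.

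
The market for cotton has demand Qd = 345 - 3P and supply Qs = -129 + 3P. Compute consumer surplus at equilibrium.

Consumer surplus = 1944

Equilibrium: 345 - 3P = -129 + 3P gives P* = 79, Q* = 108.
Demand choke price (Qd = 0): P = 115.
CS = ½(115 − 79)(108) = 1944.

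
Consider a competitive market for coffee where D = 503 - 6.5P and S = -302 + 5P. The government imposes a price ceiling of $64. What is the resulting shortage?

Shortage = 69

Equilibrium price would be P* = 70, so the ceiling at 64 binds.
At P = 64: D = 503 − 6.5(64) = 87, S = -302 + 5(64) = 18.
Shortage = 87 − 18 = 69.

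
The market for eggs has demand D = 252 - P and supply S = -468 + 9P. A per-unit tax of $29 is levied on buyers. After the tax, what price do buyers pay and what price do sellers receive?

Pre-tax equilibrium: P* = 72, Q* = 180.
Tax on buyers shifts demand to D = 252 − 1(P + 29) = 223 - P.
223 - P = -468 + 9P gives seller price Ps = 69.1; buyers pay Pb = 69.1 + 29 = 98.1.
New quantity: Q = 252 − 1(98.1) = 153.9.

Buyers pay $98.1, sellers receive $69.1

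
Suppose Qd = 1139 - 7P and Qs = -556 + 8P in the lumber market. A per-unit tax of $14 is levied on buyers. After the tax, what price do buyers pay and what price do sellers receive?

Buyers pay 1807/15, sellers receive 1597/15

Pre-tax equilibrium: P* = 113, Q* = 348.
Tax on buyers shifts demand to Qd = 1139 − 7(P + 14) = 1041 - 7P.
1041 - 7P = -556 + 8P gives seller price Ps = 1597/15; buyers pay Pb = 1597/15 + 14 = 1807/15.
New quantity: Q = 1139 − 7(1807/15) = 4436/15.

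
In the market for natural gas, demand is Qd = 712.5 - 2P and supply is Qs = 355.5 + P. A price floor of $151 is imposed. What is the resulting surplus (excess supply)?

Surplus = 96

Equilibrium price would be P* = 119, so the floor at 151 binds.
At P = 151: Qd = 410.5, Qs = 506.5.
Surplus = 506.5 − 410.5 = 96.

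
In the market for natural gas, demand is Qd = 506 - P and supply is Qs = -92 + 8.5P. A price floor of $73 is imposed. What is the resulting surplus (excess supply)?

Equilibrium price would be P* = 1196/19, so the floor at 73 binds.
At P = 73: Qd = 433, Qs = 528.5.
Surplus = 528.5 − 433 = 95.5.

Surplus = 95.5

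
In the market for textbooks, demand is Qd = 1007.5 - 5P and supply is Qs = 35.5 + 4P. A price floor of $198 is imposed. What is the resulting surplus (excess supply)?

Surplus = 810

Equilibrium price would be P* = 108, so the floor at 198 binds.
At P = 198: Qd = 17.5, Qs = 827.5.
Surplus = 827.5 − 17.5 = 810.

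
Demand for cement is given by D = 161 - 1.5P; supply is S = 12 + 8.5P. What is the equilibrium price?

Set D = S: 161 - 1.5P = 12 + 8.5P.
149 = 10P, so P* = 14.9.
Q* = 161 − 1.5(14.9) = 138.65.

P* = 14.9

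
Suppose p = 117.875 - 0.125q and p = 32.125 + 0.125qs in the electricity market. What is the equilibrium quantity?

q* = 343

Set the two price expressions equal: 117.875 - 0.125q = 32.125 + 0.125q.
85.75 = 0.25q, so q* = 343.
p* = 117.875 − (0.125)(343) = 75.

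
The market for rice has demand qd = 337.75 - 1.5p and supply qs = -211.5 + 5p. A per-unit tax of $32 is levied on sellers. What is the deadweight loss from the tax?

Pre-tax equilibrium: p* = 84.5, q* = 211.
Tax on sellers shifts supply to qs = -211.5 + 5(p − 32) = -371.5 + 5p.
337.75 - 1.5p = -371.5 + 5p gives buyer price pb = 2837/26; sellers receive ps = 2837/26 − 32 = 2005/26.
New quantity: q = 337.75 − 1.5(2837/26) = 2263/13.
DWL = ½ × 32 × (211 − 2263/13) = 7680/13.

Deadweight loss = 7680/13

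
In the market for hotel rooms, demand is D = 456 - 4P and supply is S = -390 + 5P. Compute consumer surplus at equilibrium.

Equilibrium: 456 - 4P = -390 + 5P gives P* = 94, Q* = 80.
Demand choke price (D = 0): P = 114.
CS = ½(114 − 94)(80) = 800.

Consumer surplus = 800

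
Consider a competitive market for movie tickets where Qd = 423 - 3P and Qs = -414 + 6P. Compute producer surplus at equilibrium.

Producer surplus = 1728

Equilibrium: 423 - 3P = -414 + 6P gives P* = 93, Q* = 144.
Supply starts at P = 69 (where Qs = 0).
PS = ½(93 − 69)(144) = 1728.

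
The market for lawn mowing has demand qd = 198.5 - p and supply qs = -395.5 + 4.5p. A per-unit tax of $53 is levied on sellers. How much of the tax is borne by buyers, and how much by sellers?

Pre-tax equilibrium: p* = 108, q* = 90.5.
Tax on sellers shifts supply to qs = -395.5 + 4.5(p − 53) = -634 + 4.5p.
198.5 - p = -634 + 4.5p gives buyer price pb = 1665/11; sellers receive ps = 1665/11 − 53 = 1082/11.
New quantity: q = 198.5 − 1(1665/11) = 1037/22.
Buyer burden = 1665/11 − 108 = 477/11; seller burden = 108 − 1082/11 = 106/11.

Buyers bear 477/11, sellers bear 106/11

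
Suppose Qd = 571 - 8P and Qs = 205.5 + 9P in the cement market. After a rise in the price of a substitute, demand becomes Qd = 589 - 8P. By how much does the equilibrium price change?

ΔP = 18/17

Original equilibrium: P* = 21.5, Q* = 399.
New equilibrium: 589 - 8P = 205.5 + 9P, so 383.5 = 17P and P' = 767/34; Q' = 589 − 8(767/34) = 6945/17.
Change in price: 767/34 − 21.5 = 18/17.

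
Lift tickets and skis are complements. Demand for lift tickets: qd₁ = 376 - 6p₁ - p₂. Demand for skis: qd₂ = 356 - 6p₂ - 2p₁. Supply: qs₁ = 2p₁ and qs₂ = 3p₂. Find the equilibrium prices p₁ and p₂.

p₁ = 1514/35, p₂ = 1048/35

Market 1: 376 - 6p₁ - p₂ = 2p₁ → 8p₁ + p₂ = 376.
Market 2: 9p₂ + 2p₁ = 356.
Eliminating p₂: 9×(1) − 1×(2) gives 70p₁ = 3028, so p₁ = 1514/35.
Back-substitute into (2): p₂ = (356 − 2×1514/35) / 9 = 1048/35.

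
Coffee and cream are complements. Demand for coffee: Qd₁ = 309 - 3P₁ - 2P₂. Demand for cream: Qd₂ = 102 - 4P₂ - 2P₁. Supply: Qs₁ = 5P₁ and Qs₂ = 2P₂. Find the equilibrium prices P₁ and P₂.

P₁ = 37.5, P₂ = 4.5

Market 1: 309 - 3P₁ - 2P₂ = 5P₁ → 8P₁ + 2P₂ = 309.
Market 2: 6P₂ + 2P₁ = 102.
Eliminating P₂: 6×(1) − 2×(2) gives 44P₁ = 1650, so P₁ = 37.5.
Back-substitute into (2): P₂ = (102 − 2×37.5) / 6 = 4.5.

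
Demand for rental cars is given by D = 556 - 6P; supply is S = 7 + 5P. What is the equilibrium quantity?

Set D = S: 556 - 6P = 7 + 5P.
549 = 11P, so P* = 549/11.
Q* = 556 − 6(549/11) = 2822/11.

Q* = 2822/11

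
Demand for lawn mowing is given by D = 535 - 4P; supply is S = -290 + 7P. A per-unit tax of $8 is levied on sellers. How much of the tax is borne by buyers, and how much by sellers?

Buyers bear 56/11, sellers bear 32/11

Pre-tax equilibrium: P* = 75, Q* = 235.
Tax on sellers shifts supply to S = -290 + 7(P − 8) = -346 + 7P.
535 - 4P = -346 + 7P gives buyer price Pb = 881/11; sellers receive Ps = 881/11 − 8 = 793/11.
New quantity: Q = 535 − 4(881/11) = 2361/11.
Buyer burden = 881/11 − 75 = 56/11; seller burden = 75 − 793/11 = 32/11.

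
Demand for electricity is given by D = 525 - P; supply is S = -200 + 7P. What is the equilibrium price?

P* = 90.625

Set D = S: 525 - P = -200 + 7P.
725 = 8P, so P* = 90.625.
Q* = 525 − 1(90.625) = 434.375.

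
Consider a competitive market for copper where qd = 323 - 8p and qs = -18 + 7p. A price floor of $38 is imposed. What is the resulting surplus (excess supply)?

Surplus = 229

Equilibrium price would be p* = 341/15, so the floor at 38 binds.
At p = 38: qd = 19, qs = 248.
Surplus = 248 − 19 = 229.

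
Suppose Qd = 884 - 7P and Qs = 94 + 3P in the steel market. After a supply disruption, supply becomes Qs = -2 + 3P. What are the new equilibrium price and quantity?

P' = 88.6, Q' = 263.8

Original equilibrium: P* = 79, Q* = 331.
New equilibrium: 884 - 7P = -2 + 3P, so 886 = 10P and P' = 88.6; Q' = 884 − 7(88.6) = 263.8.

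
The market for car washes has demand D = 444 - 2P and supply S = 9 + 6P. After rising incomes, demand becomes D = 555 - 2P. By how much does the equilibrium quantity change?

ΔQ = 83.25

Original equilibrium: P* = 54.375, Q* = 335.25.
New equilibrium: 555 - 2P = 9 + 6P, so 546 = 8P and P' = 68.25; Q' = 555 − 2(68.25) = 418.5.
Change in quantity: 418.5 − 335.25 = 83.25.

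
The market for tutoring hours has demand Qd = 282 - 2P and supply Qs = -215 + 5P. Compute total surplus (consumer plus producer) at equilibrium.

Total surplus = 6860

Equilibrium: 282 - 2P = -215 + 5P gives P* = 71, Q* = 140.
Demand choke price: P = 141; supply starts at P = 43.
CS = ½(141 − 71)(140) = 4900; PS = ½(71 − 43)(140) = 1960.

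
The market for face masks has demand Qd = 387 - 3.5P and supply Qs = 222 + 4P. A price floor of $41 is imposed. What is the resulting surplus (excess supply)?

Surplus = 142.5

Equilibrium price would be P* = 22, so the floor at 41 binds.
At P = 41: Qd = 243.5, Qs = 386.
Surplus = 386 − 243.5 = 142.5.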